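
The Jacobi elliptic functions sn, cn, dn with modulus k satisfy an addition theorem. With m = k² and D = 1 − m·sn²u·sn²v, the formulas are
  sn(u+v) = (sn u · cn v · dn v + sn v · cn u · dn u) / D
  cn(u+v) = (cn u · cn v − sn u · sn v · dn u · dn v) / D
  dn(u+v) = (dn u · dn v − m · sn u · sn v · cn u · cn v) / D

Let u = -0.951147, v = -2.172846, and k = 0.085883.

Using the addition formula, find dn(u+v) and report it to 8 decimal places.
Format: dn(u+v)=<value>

sn u = -0.8135696193745803, cn u = 0.5814675179497996, dn u = 0.9975559791900193
sn v = -0.8269287323078455, cn v = -0.5623067416310599, dn v = 0.9974749543469393
m = k² = 0.007375889689
D = 1 − m·sn²u·sn²v = 0.9966615873110221
dn(u+v) = (dn u·dn v − m·sn u·sn v·cn u·cn v)/D = 0.9966595721556591/0.9966615873110221 = 0.9999979780946827

dn(u+v)=0.99999798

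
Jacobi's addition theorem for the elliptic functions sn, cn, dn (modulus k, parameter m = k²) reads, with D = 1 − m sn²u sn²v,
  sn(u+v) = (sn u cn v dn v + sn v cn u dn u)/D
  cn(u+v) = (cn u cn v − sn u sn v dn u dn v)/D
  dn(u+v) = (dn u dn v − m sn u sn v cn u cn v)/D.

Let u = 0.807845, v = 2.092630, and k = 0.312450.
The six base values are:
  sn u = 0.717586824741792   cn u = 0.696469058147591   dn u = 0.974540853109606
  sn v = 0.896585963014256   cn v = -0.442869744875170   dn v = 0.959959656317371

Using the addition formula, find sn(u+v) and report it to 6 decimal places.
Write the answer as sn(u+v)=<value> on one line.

sn(u+v)=0.316254

m = k² = 0.0976250025
D = 1 − m·sn²u·sn²v = 0.9595895356392219
sn(u+v) = (sn u·cn v·dn v + sn v·cn u·dn u)/D = 0.3034737868648359/0.9595895356392219 = 0.316253747663765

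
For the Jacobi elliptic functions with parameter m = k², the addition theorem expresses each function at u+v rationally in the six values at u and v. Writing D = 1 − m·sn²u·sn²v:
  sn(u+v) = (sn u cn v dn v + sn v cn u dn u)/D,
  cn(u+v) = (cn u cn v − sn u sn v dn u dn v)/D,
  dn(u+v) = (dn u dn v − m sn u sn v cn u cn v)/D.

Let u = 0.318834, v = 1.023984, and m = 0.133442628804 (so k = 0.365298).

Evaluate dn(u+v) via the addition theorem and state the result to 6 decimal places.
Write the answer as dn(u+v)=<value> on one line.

sn u = 0.3127891512788354, cn u = 0.9498225870352136, dn u = 0.9934507367918126
sn v = 0.8439861164623682, cn v = 0.5363650205026143, dn v = 0.9512870958997989
m = k² = 0.133442628804
D = 1 − m·sn²u·sn²v = 0.9907003081684731
dn(u+v) = (dn u·dn v − m·sn u·sn v·cn u·cn v)/D = 0.9271101700314195/0.9907003081684731 = 0.9358129420040114

dn(u+v)=0.935813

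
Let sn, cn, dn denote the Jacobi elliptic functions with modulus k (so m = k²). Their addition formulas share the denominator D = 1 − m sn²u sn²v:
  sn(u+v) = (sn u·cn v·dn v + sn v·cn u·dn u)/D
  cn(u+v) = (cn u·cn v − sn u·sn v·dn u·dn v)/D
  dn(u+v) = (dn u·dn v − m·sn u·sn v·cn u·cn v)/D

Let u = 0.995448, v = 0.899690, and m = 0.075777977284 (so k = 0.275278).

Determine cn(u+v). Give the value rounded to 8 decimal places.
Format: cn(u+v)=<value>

cn(u+v)=-0.27848492

sn u = 0.8334095206956682, cn u = 0.5526559244356443, dn u = 0.9733276848097017
sn v = 0.7782542708128064, cn v = 0.6279492733984386, dn v = 0.9767818675074453
m = k² = 0.075777977284
D = 1 − m·sn²u·sn²v = 0.9681211277936786
cn(u+v) = (cn u·cn v − sn u·sn v·dn u·dn v)/D = -0.2696071314965417/0.9681211277936786 = -0.2784849165630431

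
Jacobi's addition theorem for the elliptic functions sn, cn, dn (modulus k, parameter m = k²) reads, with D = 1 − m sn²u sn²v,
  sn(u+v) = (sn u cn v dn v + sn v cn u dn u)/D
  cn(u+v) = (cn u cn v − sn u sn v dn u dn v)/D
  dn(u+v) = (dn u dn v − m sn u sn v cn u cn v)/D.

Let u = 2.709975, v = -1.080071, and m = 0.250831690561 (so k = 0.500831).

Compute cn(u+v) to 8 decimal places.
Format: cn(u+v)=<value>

cn(u+v)=0.04871492

sn u = 0.6062512675159163, cn u = -0.7952731610178637, dn u = 0.9527902025690442
sn v = -0.8616491971315094, cn v = 0.5075043458756045, dn v = 0.902093501517644
m = k² = 0.250831690561
D = 1 − m·sn²u·sn²v = 0.9315539012033827
cn(u+v) = (cn u·cn v − sn u·sn v·dn u·dn v)/D = 0.04538057199697306/0.9315539012033827 = 0.04871491809368236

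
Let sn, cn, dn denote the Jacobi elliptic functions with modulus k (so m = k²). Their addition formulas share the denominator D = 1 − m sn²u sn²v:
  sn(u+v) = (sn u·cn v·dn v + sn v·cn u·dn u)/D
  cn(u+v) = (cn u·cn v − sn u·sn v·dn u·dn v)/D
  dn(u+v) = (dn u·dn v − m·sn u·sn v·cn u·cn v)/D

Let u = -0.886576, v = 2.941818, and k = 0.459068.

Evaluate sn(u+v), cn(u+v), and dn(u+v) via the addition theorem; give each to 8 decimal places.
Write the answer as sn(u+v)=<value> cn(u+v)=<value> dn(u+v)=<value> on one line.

sn(u+v)=0.93990947 cn(u+v)=-0.34142376 dn(u+v)=0.90212137

sn u = -0.7615762842256615, cn u = 0.6480752759556829, dn u = 0.9368933455064898
sn v = 0.3768109323559477, cn v = -0.9262901927889777, dn v = 0.9849250137200599
m = k² = 0.210743428624
D = 1 − m·sn²u·sn²v = 0.9826448707161816
sn(u+v) = (sn u·cn v·dn v + sn v·cn u·dn u)/D = 0.923597222382362/0.9826448707161816 = 0.9399094727978543
cn(u+v) = (cn u·cn v − sn u·sn v·dn u·dn v)/D = -0.335498305140886/0.9826448707161816 = -0.3414237586121673
dn(u+v) = (dn u·dn v − m·sn u·sn v·cn u·cn v)/D = 0.8864649398230082/0.9826448707161816 = 0.9021213728790193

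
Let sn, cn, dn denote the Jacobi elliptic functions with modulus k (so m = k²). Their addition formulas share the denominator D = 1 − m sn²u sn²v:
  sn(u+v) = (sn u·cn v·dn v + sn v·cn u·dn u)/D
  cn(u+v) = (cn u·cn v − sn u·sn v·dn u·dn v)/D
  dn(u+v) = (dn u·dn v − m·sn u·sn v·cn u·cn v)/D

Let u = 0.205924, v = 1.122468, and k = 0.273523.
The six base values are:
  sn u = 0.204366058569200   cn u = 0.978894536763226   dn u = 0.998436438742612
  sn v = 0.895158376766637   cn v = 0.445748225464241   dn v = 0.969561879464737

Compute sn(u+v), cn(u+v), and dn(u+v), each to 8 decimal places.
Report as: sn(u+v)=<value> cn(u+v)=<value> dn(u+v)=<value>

m = k² = 0.074814831529
D = 1 − m·sn²u·sn²v = 0.9974961690654179
sn(u+v) = (sn u·cn v·dn v + sn v·cn u·dn u)/D = 0.9632185723113242/0.9974961690654179 = 0.9656363625073275
cn(u+v) = (cn u·cn v − sn u·sn v·dn u·dn v)/D = 0.2592461942916789/0.9974961690654179 = 0.2598969322705008
dn(u+v) = (dn u·dn v − m·sn u·sn v·cn u·cn v)/D = 0.9620738814695186/0.9974961690654179 = 0.9644887983589076

sn(u+v)=0.96563636 cn(u+v)=0.25989693 dn(u+v)=0.96448880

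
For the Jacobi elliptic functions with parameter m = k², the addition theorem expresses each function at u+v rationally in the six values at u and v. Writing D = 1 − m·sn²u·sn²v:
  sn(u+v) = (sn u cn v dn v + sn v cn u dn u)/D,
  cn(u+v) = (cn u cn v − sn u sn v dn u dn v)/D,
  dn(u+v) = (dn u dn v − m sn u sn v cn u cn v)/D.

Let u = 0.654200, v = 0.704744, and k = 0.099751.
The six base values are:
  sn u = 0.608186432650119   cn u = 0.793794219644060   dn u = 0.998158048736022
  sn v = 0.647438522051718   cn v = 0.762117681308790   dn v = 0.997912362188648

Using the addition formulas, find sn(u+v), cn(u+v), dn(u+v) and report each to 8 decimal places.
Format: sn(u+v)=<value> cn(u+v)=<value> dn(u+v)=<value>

sn(u+v)=0.97703567 cn(u+v)=0.21307583 dn(u+v)=0.99523941

m = k² = 0.009950262001
D = 1 − m·sn²u·sn²v = 0.9984572162928355
sn(u+v) = (sn u·cn v·dn v + sn v·cn u·dn u)/D = 0.9755283105381563/0.9984572162928355 = 0.9770356652438131
cn(u+v) = (cn u·cn v − sn u·sn v·dn u·dn v)/D = 0.2127470989362925/0.9984572162928355 = 0.2130758288534381
dn(u+v) = (dn u·dn v − m·sn u·sn v·cn u·cn v)/D = 0.993703975719212/0.9984572162928355 = 0.9952394148732063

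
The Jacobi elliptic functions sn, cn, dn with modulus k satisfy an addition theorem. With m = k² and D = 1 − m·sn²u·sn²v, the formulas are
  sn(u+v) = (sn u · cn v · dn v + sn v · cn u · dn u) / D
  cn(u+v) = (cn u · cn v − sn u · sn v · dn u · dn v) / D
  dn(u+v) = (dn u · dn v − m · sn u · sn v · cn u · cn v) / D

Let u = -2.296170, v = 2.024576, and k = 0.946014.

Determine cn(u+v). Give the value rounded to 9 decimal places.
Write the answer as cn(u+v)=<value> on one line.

cn(u+v)=0.964127791

sn u = -0.9964151053599462, cn u = 0.0845986868132552, dn u = 0.3338600897621896
sn v = 0.9839957622942389, cn v = 0.1781918622916873, dn v = 0.3653409774156253
m = k² = 0.894942488196
D = 1 − m·sn²u·sn²v = 0.1396757022590828
cn(u+v) = (cn u·cn v − sn u·sn v·dn u·dn v)/D = 0.134665226306237/0.1396757022590828 = 0.9641277912206095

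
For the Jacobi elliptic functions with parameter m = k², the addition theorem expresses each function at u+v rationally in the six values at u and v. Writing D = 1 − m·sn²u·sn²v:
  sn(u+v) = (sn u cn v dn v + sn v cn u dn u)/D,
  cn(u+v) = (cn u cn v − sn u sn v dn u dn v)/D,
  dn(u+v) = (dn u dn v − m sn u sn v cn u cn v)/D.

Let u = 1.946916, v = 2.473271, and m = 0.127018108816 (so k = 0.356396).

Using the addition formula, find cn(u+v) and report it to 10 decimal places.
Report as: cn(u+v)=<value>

cn(u+v)=-0.4128461465

sn u = 0.9547992123718666, cn u = -0.2972515164874069, dn u = 0.940321762050647
sn v = 0.6940932998665322, cn v = -0.7198850540748767, dn v = 0.968920562360121
m = k² = 0.127018108816
D = 1 − m·sn²u·sn²v = 0.9442139706925263
cn(u+v) = (cn u·cn v − sn u·sn v·dn u·dn v)/D = -0.3898150992795093/0.9442139706925263 = -0.412846146508087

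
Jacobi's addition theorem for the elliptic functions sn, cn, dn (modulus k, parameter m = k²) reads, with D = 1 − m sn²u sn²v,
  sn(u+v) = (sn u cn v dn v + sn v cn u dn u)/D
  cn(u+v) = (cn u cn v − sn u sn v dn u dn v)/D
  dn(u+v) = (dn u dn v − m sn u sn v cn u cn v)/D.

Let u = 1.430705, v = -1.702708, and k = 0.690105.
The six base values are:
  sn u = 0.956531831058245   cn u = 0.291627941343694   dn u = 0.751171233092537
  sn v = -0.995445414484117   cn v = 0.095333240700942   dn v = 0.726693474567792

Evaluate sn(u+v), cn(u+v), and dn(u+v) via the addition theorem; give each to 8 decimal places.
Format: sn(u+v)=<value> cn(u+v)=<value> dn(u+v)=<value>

m = k² = 0.476244911025
D = 1 − m·sn²u·sn²v = 0.5682184286764295
sn(u+v) = (sn u·cn v·dn v + sn v·cn u·dn u)/D = -0.1517981271119224/0.5682184286764295 = -0.2671474902099022
cn(u+v) = (cn u·cn v − sn u·sn v·dn u·dn v)/D = 0.5475669012027875/0.5682184286764295 = 0.9636556534751146
dn(u+v) = (dn u·dn v − m·sn u·sn v·cn u·cn v)/D = 0.5584784934976184/0.5682184286764295 = 0.982858818568242

sn(u+v)=-0.26714749 cn(u+v)=0.96365565 dn(u+v)=0.98285882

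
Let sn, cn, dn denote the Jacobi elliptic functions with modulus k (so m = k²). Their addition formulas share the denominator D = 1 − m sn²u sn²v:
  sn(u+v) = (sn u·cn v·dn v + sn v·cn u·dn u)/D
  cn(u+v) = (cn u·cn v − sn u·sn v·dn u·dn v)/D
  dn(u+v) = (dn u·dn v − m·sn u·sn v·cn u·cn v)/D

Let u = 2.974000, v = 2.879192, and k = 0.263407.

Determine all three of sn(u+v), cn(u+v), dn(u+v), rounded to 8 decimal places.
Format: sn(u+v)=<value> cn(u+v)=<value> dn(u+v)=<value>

sn(u+v)=-0.51559526 cn(u+v)=0.85683226 dn(u+v)=0.99073471

sn u = 0.2223186019199949, cn u = -0.9749740710605277, dn u = 0.9982838744954372
sn v = 0.3133902240397794, cn v = -0.9496244349616836, dn v = 0.9965869922333672
m = k² = 0.069383247649
D = 1 − m·sn²u·sn²v = 0.9996631960941894
sn(u+v) = (sn u·cn v·dn v + sn v·cn u·dn u)/D = -0.5154216103150943/0.9996631960941894 = -0.5155952648141011
cn(u+v) = (cn u·cn v − sn u·sn v·dn u·dn v)/D = 0.856543676204223/0.9996631960941894 = 0.8568322606562366
dn(u+v) = (dn u·dn v − m·sn u·sn v·cn u·cn v)/D = 0.9904010254238512/0.9996631960941894 = 0.9907347087433781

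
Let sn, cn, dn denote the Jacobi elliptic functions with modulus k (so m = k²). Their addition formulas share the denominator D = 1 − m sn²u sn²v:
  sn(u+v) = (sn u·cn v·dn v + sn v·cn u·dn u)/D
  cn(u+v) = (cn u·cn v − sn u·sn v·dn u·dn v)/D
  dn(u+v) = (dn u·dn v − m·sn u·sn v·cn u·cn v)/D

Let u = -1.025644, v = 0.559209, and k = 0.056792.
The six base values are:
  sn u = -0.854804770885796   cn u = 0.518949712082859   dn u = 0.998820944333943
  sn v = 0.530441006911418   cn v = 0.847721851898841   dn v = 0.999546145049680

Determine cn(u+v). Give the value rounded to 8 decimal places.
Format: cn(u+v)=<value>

cn(u+v)=0.89320064

m = k² = 0.003225331264
D = 1 − m·sn²u·sn²v = 0.9993368948777074
cn(u+v) = (cn u·cn v − sn u·sn v·dn u·dn v)/D = 0.89260835693431/0.9993368948777074 = 0.8932006428558228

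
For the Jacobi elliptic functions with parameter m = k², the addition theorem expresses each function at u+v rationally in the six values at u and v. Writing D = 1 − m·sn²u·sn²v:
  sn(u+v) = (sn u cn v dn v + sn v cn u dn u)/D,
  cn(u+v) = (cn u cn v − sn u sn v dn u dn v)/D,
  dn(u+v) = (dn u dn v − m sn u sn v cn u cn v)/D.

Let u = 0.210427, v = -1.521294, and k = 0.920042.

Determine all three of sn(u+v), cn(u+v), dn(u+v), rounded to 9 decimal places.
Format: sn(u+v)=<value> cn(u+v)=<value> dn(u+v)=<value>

sn u = 0.2076054297914126, cn u = 0.9782126484160399, dn u = 0.9815889246012971
sn v = -0.93204673155787, cn v = 0.3623380882439657, dn v = 0.5144470634883472
m = k² = 0.846477281764
D = 1 − m·sn²u·sn²v = 0.9683066535198213
sn(u+v) = (sn u·cn v·dn v + sn v·cn u·dn u)/D = -0.8562553558013927/0.9683066535198213 = -0.8842811858091453
cn(u+v) = (cn u·cn v − sn u·sn v·dn u·dn v)/D = 0.452155438883782/0.9683066535198213 = 0.4669547991229685
dn(u+v) = (dn u·dn v − m·sn u·sn v·cn u·cn v)/D = 0.5630304510288254/0.9683066535198213 = 0.5814588271000661

sn(u+v)=-0.884281186 cn(u+v)=0.466954799 dn(u+v)=0.581458827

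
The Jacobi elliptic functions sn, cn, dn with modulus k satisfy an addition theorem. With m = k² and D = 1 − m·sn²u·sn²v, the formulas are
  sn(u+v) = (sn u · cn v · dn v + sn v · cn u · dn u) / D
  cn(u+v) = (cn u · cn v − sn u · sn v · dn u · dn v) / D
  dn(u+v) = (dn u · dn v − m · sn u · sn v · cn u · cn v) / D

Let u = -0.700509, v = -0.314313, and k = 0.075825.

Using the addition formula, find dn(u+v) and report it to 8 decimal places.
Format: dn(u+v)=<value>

dn(u+v)=0.99792596

sn u = -0.6443786642718546, cn u = 0.764706569235037, dn u = 0.9988056363507449
sn v = -0.3091354582115996, cn v = 0.9510180169041512, dn v = 0.9997252408566605
m = k² = 0.005749430625
D = 1 − m·sn²u·sn²v = 0.9997718582405567
dn(u+v) = (dn u·dn v − m·sn u·sn v·cn u·cn v)/D = 0.9976982947912432/0.9997718582405567 = 0.9979259633763221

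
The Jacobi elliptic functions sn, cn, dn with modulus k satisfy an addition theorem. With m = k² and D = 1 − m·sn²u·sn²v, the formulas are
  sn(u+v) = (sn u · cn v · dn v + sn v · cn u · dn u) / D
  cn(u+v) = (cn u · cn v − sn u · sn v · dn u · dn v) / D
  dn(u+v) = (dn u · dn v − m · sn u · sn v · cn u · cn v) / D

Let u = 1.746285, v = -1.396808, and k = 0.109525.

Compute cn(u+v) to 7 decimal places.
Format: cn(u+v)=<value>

cn(u+v)=0.9395804

sn u = 0.9856306559840955, cn u = -0.1689148009629753, dn u = 0.9941561944369945
sn v = -0.9842586685349917, cn v = 0.1767339056709984, dn v = 0.9941724997938751
m = k² = 0.011995725625
D = 1 − m·sn²u·sn²v = 0.9887105333185679
cn(u+v) = (cn u·cn v − sn u·sn v·dn u·dn v)/D = 0.9289730668632822/0.9887105333185679 = 0.9395804288088453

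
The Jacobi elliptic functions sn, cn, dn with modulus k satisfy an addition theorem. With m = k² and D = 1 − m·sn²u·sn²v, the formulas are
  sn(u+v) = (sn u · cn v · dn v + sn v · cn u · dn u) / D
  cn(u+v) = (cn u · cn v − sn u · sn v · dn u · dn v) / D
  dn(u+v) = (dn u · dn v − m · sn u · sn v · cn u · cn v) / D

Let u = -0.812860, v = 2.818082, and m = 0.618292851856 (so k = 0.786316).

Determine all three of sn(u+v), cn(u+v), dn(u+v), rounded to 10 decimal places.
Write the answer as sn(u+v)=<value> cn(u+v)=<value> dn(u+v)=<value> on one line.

sn u = -0.6924509052282377, cn u = 0.7214649983530692, dn u = 0.8387704326409504
sn v = 0.8464705659863595, cn v = -0.5324355180852723, dn v = 0.7463146072642566
m = k² = 0.618292851856
D = 1 − m·sn²u·sn²v = 0.7875797465964678
sn(u+v) = (sn u·cn v·dn v + sn v·cn u·dn u)/D = 0.7873915100525107/0.7875797465964678 = 0.999760993671091
cn(u+v) = (cn u·cn v − sn u·sn v·dn u·dn v)/D = -0.01721822134203621/0.7875797465964678 = -0.02186219416693344
dn(u+v) = (dn u·dn v − m·sn u·sn v·cn u·cn v)/D = 0.4867744059554263/0.7875797465964678 = 0.6180636412490619

sn(u+v)=0.9997609937 cn(u+v)=-0.0218621942 dn(u+v)=0.6180636412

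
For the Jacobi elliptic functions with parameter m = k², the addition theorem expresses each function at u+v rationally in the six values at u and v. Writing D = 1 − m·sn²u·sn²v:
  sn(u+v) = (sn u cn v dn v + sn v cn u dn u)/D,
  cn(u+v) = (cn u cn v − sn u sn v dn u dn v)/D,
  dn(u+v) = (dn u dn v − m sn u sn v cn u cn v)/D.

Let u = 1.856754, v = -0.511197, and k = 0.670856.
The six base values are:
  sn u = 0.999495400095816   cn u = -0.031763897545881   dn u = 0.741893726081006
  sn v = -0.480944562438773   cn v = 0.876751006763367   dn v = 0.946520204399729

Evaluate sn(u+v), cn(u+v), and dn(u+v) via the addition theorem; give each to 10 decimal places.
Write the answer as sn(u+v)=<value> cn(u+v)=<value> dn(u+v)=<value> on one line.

m = k² = 0.450047772736
D = 1 − m·sn²u·sn²v = 0.8960055280291166
sn(u+v) = (sn u·cn v·dn v + sn v·cn u·dn u)/D = 0.8407774620225535/0.8960055280291166 = 0.9383619137617994
cn(u+v) = (cn u·cn v − sn u·sn v·dn u·dn v)/D = 0.3097081942952911/0.8960055280291166 = 0.3456543342723961
dn(u+v) = (dn u·dn v − m·sn u·sn v·cn u·cn v)/D = 0.6961925754411273/0.8960055280291166 = 0.7769958484212654

sn(u+v)=0.9383619138 cn(u+v)=0.3456543343 dn(u+v)=0.7769958484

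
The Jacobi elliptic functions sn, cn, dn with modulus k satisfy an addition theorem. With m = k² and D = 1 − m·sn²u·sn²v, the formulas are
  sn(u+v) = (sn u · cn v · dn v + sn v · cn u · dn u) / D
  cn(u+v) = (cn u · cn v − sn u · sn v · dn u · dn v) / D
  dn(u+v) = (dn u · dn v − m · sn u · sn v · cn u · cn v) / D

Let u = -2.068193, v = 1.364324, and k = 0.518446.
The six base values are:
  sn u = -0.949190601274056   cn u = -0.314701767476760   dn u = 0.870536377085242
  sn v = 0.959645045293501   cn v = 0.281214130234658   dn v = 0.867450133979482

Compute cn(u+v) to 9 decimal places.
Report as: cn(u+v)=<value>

cn(u+v)=0.771385069

m = k² = 0.268786254916
D = 1 − m·sn²u·sn²v = 0.7769844399149113
cn(u+v) = (cn u·cn v − sn u·sn v·dn u·dn v)/D = 0.5993541959987789/0.7769844399149113 = 0.7713850692613806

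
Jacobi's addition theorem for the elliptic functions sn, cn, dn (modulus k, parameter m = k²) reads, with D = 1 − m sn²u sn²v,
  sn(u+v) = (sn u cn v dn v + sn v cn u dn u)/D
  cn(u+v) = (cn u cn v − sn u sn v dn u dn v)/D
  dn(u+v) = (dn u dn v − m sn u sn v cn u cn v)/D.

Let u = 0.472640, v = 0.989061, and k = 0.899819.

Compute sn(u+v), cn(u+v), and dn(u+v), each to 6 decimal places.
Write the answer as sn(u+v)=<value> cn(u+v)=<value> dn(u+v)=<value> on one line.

sn u = 0.4431557427926369, cn u = 0.896444637236403, dn u = 0.9170553398977726
sn v = 0.7727177737052472, cn v = 0.6347497476958982, dn v = 0.7187136978248992
m = k² = 0.809674232761
D = 1 − m·sn²u·sn²v = 0.9050565769999778
sn(u+v) = (sn u·cn v·dn v + sn v·cn u·dn u)/D = 0.837412175026355/0.9050565769999778 = 0.9252594769292258
cn(u+v) = (cn u·cn v − sn u·sn v·dn u·dn v)/D = 0.3433194673894069/0.9050565769999778 = 0.3793348129985639
dn(u+v) = (dn u·dn v − m·sn u·sn v·cn u·cn v)/D = 0.5013341626236964/0.9050565769999778 = 0.5539257714534113

sn(u+v)=0.925259 cn(u+v)=0.379335 dn(u+v)=0.553926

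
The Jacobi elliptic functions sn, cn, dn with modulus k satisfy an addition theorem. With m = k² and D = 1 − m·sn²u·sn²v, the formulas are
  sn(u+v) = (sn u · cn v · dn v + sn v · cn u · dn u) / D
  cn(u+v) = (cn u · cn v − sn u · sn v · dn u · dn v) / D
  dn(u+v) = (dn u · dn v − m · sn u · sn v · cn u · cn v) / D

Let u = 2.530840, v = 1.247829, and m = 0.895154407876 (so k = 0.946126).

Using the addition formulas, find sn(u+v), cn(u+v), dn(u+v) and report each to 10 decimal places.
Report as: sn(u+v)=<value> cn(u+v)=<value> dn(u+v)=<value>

sn(u+v)=0.8839470065 cn(u+v)=-0.4675870932 dn(u+v)=0.5482336033

sn u = 0.999967206606366, cn u = 0.008098500593396363, dn u = 0.3238893352104485
sn v = 0.8604525402066067, cn v = 0.5095305938331847, dn v = 0.5807295894248018
m = k² = 0.895154407876
D = 1 − m·sn²u·sn²v = 0.3372903231702342
sn(u+v) = (sn u·cn v·dn v + sn v·cn u·dn u)/D = 0.298146771485802/0.3372903231702342 = 0.8839470064942361
cn(u+v) = (cn u·cn v − sn u·sn v·dn u·dn v)/D = -0.157712601769402/0.3372903231702342 = -0.467587093181451
dn(u+v) = (dn u·dn v − m·sn u·sn v·cn u·cn v)/D = 0.1849138892323988/0.3372903231702342 = 0.5482336033075894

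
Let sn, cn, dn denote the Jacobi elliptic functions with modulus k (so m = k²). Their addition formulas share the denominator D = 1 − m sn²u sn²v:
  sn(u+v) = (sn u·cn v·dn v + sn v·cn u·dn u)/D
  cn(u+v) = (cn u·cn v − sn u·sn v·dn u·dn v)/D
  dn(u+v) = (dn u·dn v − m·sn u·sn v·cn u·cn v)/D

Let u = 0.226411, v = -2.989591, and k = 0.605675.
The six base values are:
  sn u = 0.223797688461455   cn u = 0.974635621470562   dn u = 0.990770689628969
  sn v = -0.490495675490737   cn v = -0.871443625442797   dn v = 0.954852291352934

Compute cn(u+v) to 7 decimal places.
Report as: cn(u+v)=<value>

cn(u+v)=-0.7488015

m = k² = 0.366842205625
D = 1 − m·sn²u·sn²v = 0.9955796072854934
cn(u+v) = (cn u·cn v − sn u·sn v·dn u·dn v)/D = -0.7454915242965684/0.9955796072854934 = -0.7488015210849839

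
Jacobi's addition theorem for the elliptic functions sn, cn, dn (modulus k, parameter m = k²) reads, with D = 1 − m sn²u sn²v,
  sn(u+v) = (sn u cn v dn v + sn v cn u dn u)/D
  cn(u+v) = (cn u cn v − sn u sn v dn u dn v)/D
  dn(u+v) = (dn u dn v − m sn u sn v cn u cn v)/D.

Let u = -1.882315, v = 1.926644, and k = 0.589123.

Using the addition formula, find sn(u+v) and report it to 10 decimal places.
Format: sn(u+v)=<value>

sn(u+v)=0.0443094516

sn u = -0.9936098646696137, cn u = -0.1128691137168709, dn u = 0.8107746389081389
sn v = 0.9889061842855577, cn v = -0.1485414375915978, dn v = 0.8127680769994732
m = k² = 0.347065909129
D = 1 − m·sn²u·sn²v = 0.6649158144407613
sn(u+v) = (sn u·cn v·dn v + sn v·cn u·dn u)/D = 0.02946205507328005/0.6649158144407613 = 0.04430945156276605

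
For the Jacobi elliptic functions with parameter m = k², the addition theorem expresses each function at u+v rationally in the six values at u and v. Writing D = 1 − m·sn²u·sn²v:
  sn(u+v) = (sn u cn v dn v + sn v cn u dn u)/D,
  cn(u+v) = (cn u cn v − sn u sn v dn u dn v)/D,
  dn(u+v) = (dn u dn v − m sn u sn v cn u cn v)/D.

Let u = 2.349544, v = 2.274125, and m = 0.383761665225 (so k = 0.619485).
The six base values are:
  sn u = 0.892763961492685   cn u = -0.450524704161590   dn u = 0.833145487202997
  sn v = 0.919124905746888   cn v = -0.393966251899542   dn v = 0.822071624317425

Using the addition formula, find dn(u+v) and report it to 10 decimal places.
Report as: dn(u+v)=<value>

dn(u+v)=0.8481780641

m = k² = 0.383761665225
D = 1 − m·sn²u·sn²v = 0.7416050866252648
dn(u+v) = (dn u·dn v − m·sn u·sn v·cn u·cn v)/D = 0.6290131667252546/0.7416050866252648 = 0.8481780641333394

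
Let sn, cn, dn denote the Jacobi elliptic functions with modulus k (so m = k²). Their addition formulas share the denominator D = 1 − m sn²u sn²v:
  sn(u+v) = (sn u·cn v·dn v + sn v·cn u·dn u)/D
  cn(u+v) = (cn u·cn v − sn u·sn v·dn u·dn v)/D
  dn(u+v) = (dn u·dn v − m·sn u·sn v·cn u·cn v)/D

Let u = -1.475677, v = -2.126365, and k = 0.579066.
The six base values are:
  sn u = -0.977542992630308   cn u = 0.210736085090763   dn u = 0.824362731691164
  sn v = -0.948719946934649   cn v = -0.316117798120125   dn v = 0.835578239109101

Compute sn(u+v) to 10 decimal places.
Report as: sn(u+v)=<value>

m = k² = 0.335317432356
D = 1 − m·sn²u·sn²v = 0.7115942403643606
sn(u+v) = (sn u·cn v·dn v + sn v·cn u·dn u)/D = 0.09339488187598055/0.7115942403643606 = 0.1312473830987715

sn(u+v)=0.1312473831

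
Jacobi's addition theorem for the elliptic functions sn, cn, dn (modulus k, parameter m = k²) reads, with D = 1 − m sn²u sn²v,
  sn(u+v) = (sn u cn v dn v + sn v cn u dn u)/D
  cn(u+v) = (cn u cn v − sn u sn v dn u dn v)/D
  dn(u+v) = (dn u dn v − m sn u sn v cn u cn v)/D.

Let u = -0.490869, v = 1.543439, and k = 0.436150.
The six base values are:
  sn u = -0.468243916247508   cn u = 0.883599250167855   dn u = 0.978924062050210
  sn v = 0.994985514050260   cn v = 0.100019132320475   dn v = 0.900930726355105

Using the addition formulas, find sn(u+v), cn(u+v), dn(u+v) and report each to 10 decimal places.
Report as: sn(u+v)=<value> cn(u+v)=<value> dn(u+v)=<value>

m = k² = 0.1902268225
D = 1 − m·sn²u·sn²v = 0.9587095556764847
sn(u+v) = (sn u·cn v·dn v + sn v·cn u·dn u)/D = 0.8184455501267431/0.9587095556764847 = 0.8536949958209518
cn(u+v) = (cn u·cn v − sn u·sn v·dn u·dn v)/D = 0.4992703612504306/0.9587095556764847 = 0.5207733231553486
dn(u+v) = (dn u·dn v − m·sn u·sn v·cn u·cn v)/D = 0.8897752423321273/0.9587095556764847 = 0.928096770355318

sn(u+v)=0.8536949958 cn(u+v)=0.5207733232 dn(u+v)=0.9280967704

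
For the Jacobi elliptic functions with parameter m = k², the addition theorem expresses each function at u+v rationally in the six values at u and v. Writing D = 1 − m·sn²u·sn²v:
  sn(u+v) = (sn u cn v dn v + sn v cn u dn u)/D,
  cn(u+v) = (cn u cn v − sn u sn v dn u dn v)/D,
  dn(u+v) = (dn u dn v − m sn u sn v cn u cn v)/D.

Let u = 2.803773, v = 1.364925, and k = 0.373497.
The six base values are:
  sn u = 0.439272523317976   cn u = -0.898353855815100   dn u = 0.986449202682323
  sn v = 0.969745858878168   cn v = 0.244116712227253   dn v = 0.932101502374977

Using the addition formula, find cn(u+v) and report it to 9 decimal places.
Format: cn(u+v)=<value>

cn(u+v)=-0.626849828

m = k² = 0.139500009009
D = 1 − m·sn²u·sn²v = 0.9746861512608521
cn(u+v) = (cn u·cn v − sn u·sn v·dn u·dn v)/D = -0.6109818463367091/0.9746861512608521 = -0.6268498280665465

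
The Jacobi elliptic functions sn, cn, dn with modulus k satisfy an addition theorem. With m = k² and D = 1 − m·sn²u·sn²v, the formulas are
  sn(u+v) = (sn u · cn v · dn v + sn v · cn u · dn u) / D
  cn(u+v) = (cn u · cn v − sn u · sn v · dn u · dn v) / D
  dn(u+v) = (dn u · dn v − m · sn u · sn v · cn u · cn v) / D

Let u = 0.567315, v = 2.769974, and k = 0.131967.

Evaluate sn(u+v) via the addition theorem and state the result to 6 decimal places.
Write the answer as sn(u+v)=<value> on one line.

sn u = 0.5369505766624965, cn u = 0.8436137020116568, dn u = 0.997486288062784
sn v = 0.3758102040941965, cn v = -0.9266966550596146, dn v = 0.9987694333959356
m = k² = 0.017415289089
D = 1 − m·sn²u·sn²v = 0.9992908527055981
sn(u+v) = (sn u·cn v·dn v + sn v·cn u·dn u)/D = -0.1807362915937436/0.9992908527055981 = -0.180864551200881

sn(u+v)=-0.180865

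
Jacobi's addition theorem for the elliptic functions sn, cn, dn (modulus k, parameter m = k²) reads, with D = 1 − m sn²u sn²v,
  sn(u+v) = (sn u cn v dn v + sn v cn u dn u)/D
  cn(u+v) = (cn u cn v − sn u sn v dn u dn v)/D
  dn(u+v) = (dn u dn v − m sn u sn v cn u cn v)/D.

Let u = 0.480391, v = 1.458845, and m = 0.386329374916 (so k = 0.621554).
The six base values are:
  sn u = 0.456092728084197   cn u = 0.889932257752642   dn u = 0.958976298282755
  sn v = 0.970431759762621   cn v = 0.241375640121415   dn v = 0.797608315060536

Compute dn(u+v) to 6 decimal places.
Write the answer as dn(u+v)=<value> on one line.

m = k² = 0.386329374916
D = 1 − m·sn²u·sn²v = 0.9243177508419754
dn(u+v) = (dn u·dn v − m·sn u·sn v·cn u·cn v)/D = 0.7281570178238959/0.9243177508419754 = 0.7877778146753174

dn(u+v)=0.787778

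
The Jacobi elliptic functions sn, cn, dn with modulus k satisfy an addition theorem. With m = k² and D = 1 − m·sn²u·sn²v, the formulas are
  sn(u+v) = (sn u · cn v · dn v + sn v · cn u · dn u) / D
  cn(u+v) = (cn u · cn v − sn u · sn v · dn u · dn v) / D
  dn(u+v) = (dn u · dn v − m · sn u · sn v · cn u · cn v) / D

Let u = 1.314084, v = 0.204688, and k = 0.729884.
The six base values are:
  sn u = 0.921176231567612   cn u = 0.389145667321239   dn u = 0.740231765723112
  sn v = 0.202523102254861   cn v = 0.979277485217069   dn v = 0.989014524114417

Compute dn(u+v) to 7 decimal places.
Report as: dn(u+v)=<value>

m = k² = 0.532730653456
D = 1 − m·sn²u·sn²v = 0.9814586105178437
dn(u+v) = (dn u·dn v − m·sn u·sn v·cn u·cn v)/D = 0.694225812615806/0.9814586105178437 = 0.7073408956588744

dn(u+v)=0.7073409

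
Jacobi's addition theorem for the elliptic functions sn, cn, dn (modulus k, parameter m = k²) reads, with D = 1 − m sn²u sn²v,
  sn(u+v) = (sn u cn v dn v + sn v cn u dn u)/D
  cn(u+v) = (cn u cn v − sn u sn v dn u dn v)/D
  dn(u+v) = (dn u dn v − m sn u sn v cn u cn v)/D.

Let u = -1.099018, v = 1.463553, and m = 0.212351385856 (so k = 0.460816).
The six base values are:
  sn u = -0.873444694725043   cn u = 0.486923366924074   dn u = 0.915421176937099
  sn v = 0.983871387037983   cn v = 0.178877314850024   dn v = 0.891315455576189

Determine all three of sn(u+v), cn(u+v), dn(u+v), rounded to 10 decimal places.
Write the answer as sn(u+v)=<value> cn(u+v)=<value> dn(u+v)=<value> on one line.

m = k² = 0.212351385856
D = 1 − m·sn²u·sn²v = 0.8431795905655706
sn(u+v) = (sn u·cn v·dn v + sn v·cn u·dn u)/D = 0.2992921651807074/0.8431795905655706 = 0.3549566053655952
cn(u+v) = (cn u·cn v − sn u·sn v·dn u·dn v)/D = 0.788274077848414/0.8431795905655706 = 0.9348827778429406
dn(u+v) = (dn u·dn v − m·sn u·sn v·cn u·cn v)/D = 0.8318234648335793/0.8431795905655706 = 0.9865317829569687

sn(u+v)=0.3549566054 cn(u+v)=0.9348827778 dn(u+v)=0.9865317830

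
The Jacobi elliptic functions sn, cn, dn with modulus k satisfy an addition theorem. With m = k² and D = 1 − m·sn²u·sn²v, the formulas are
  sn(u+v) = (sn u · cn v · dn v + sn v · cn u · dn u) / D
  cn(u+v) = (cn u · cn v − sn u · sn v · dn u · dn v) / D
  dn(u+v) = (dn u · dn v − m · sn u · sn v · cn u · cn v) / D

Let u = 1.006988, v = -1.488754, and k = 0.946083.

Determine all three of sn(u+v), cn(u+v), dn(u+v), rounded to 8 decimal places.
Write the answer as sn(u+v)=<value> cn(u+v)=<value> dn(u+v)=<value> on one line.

sn(u+v)=-0.44929550 cn(u+v)=0.89338321 dn(u+v)=0.90516009

sn u = 0.773535213789523, cn u = 0.6337533219065576, dn u = 0.681488828709399
sn v = -0.9189201543611608, cn v = 0.3944435953452159, dn v = 0.4941533848028269
m = k² = 0.895073042889
D = 1 − m·sn²u·sn²v = 0.5477545468111555
sn(u+v) = (sn u·cn v·dn v + sn v·cn u·dn u)/D = -0.2461036539873468/0.5477545468111555 = -0.4492955018266489
cn(u+v) = (cn u·cn v − sn u·sn v·dn u·dn v)/D = 0.4893547129091235/0.5477545468111555 = 0.8933832055945196
dn(u+v) = (dn u·dn v − m·sn u·sn v·cn u·cn v)/D = 0.4958055535693537/0.5477545468111555 = 0.905160087589904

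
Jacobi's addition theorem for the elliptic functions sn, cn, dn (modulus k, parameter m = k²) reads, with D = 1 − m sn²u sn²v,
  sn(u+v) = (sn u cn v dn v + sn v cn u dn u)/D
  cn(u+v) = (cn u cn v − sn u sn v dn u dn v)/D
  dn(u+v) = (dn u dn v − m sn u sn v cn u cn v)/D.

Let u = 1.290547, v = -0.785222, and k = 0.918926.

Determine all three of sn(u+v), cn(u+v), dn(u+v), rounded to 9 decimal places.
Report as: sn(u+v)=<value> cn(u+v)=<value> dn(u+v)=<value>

sn(u+v)=0.469052179 cn(u+v)=0.883170456 dn(u+v)=0.902340347

sn u = 0.878918510531305, cn u = 0.4769719612780528, dn u = 0.5896470080093297
sn v = -0.6637712753676612, cn v = 0.7479356215589604, dn v = 0.7924347574896386
m = k² = 0.844424993476
D = 1 − m·sn²u·sn²v = 0.712594410460681
sn(u+v) = (sn u·cn v·dn v + sn v·cn u·dn u)/D = 0.3342439607551984/0.712594410460681 = 0.4690521786988407
cn(u+v) = (cn u·cn v − sn u·sn v·dn u·dn v)/D = 0.6293423301498819/0.712594410460681 = 0.88317045560745
dn(u+v) = (dn u·dn v − m·sn u·sn v·cn u·cn v)/D = 0.6430026878704249/0.712594410460681 = 0.9023403473719838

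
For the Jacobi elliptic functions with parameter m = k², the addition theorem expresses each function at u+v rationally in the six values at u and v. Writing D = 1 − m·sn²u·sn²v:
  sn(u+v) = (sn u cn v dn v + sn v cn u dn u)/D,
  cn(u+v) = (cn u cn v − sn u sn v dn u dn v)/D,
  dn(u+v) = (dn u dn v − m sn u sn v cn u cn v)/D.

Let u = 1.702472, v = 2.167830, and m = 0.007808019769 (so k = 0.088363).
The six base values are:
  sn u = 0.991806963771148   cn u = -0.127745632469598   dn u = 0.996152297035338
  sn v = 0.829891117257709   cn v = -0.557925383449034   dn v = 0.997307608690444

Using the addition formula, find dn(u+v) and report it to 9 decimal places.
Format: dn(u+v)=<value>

m = k² = 0.007808019769
D = 1 − m·sn²u·sn²v = 0.9947102220363763
dn(u+v) = (dn u·dn v − m·sn u·sn v·cn u·cn v)/D = 0.9930122168640126/0.9947102220363763 = 0.9982929649914651

dn(u+v)=0.998292965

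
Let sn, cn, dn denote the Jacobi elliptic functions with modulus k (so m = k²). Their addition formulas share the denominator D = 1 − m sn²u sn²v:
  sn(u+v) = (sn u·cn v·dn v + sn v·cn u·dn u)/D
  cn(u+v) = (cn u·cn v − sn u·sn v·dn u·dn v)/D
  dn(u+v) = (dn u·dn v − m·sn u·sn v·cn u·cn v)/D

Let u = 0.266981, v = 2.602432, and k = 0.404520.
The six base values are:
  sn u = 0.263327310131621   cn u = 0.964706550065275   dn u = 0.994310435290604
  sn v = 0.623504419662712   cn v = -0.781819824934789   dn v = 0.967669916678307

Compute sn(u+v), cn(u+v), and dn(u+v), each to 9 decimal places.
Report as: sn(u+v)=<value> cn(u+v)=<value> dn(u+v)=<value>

m = k² = 0.1636364304
D = 1 − m·sn²u·sn²v = 0.9955888596556416
sn(u+v) = (sn u·cn v·dn v + sn v·cn u·dn u)/D = 0.3988579599146536/0.9955888596556416 = 0.4006251737816876
cn(u+v) = (cn u·cn v − sn u·sn v·dn u·dn v)/D = -0.9122003646585225/0.9955888596556416 = -0.9162420368725682
dn(u+v) = (dn u·dn v − m·sn u·sn v·cn u·cn v)/D = 0.9824279305236843/0.9955888596556416 = 0.9867807589404833

sn(u+v)=0.400625174 cn(u+v)=-0.916242037 dn(u+v)=0.986780759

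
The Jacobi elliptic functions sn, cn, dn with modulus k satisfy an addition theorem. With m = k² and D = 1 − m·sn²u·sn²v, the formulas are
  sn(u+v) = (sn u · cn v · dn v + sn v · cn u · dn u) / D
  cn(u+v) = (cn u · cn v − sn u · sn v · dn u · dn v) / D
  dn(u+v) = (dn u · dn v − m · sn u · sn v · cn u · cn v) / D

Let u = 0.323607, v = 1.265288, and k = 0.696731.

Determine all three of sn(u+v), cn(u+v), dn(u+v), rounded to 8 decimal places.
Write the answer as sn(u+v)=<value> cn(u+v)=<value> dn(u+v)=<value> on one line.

sn u = 0.315447598024106, cn u = 0.9489429977089362, dn u = 0.9755489836723513
sn v = 0.911257258437543, cn v = 0.4118376002077675, dn v = 0.7725933538774861
m = k² = 0.485434086361
D = 1 − m·sn²u·sn²v = 0.9598887016841847
sn(u+v) = (sn u·cn v·dn v + sn v·cn u·dn u)/D = 0.9439576987599147/0.9598887016841847 = 0.9834032811342419
cn(u+v) = (cn u·cn v − sn u·sn v·dn u·dn v)/D = 0.1741556274509551/0.9598887016841847 = 0.1814331465152035
dn(u+v) = (dn u·dn v − m·sn u·sn v·cn u·cn v)/D = 0.69916900520306/0.9598887016841847 = 0.7283854930017661

sn(u+v)=0.98340328 cn(u+v)=0.18143315 dn(u+v)=0.72838549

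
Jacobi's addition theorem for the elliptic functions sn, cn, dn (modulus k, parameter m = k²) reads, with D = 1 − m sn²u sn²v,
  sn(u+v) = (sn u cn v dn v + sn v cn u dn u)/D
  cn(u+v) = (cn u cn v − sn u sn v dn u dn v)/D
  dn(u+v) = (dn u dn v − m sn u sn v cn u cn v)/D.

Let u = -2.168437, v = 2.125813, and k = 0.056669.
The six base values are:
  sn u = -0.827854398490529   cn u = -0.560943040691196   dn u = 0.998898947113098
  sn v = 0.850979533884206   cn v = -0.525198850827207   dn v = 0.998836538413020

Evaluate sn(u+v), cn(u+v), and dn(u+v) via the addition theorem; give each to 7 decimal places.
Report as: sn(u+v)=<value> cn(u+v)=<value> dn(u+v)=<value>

m = k² = 0.003211375561
D = 1 − m·sn²u·sn²v = 0.9984061874215469
sn(u+v) = (sn u·cn v·dn v + sn v·cn u·dn u)/D = -0.0425431391592467/0.9984061874215469 = -0.04261105319180493
cn(u+v) = (cn u·cn v − sn u·sn v·dn u·dn v)/D = 0.9974993716249179/0.9984061874215469 = 0.9990917366017423
dn(u+v) = (dn u·dn v − m·sn u·sn v·cn u·cn v)/D = 0.9984032766137049/0.9984061874215469 = 0.9999970845454699

sn(u+v)=-0.0426111 cn(u+v)=0.9990917 dn(u+v)=0.9999971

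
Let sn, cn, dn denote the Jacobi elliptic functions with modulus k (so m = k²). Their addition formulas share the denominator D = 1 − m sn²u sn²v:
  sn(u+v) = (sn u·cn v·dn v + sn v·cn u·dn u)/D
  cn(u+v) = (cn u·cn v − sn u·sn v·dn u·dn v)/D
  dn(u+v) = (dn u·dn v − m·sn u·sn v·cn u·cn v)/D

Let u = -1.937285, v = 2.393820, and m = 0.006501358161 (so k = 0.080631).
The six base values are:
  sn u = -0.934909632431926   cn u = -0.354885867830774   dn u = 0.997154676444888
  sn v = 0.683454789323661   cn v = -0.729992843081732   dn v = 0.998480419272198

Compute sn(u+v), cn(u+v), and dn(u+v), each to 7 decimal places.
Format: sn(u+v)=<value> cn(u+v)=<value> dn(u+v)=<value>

sn(u+v)=0.4407519 cn(u+v)=0.8976290 dn(u+v)=0.9993683

m = k² = 0.006501358161
D = 1 − m·sn²u·sn²v = 0.9973456209366265
sn(u+v) = (sn u·cn v·dn v + sn v·cn u·dn u)/D = 0.439581943964061/0.9973456209366265 = 0.4407518664906165
cn(u+v) = (cn u·cn v − sn u·sn v·dn u·dn v)/D = 0.8952463360116265/0.9973456209366265 = 0.8976289835923513
dn(u+v) = (dn u·dn v − m·sn u·sn v·cn u·cn v)/D = 0.9967156140572024/0.9973456209366265 = 0.9993683163928344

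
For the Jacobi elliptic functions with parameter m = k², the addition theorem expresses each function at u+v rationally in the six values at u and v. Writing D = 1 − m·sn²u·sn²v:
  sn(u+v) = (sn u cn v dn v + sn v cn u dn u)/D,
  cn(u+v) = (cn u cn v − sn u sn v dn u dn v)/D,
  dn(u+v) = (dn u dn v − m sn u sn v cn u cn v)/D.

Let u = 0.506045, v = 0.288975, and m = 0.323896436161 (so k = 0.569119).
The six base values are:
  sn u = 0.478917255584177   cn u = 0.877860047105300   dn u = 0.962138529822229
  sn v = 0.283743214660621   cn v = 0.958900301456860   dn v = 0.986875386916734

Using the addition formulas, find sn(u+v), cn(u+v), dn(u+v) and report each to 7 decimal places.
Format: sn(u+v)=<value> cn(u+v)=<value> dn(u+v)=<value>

m = k² = 0.323896436161
D = 1 − m·sn²u·sn²v = 0.9940189406868641
sn(u+v) = (sn u·cn v·dn v + sn v·cn u·dn u)/D = 0.6928626716248368/0.9940189406868641 = 0.6970316593223774
cn(u+v) = (cn u·cn v − sn u·sn v·dn u·dn v)/D = 0.7127516907823713/0.9940189406868641 = 0.7170403516555349
dn(u+v) = (dn u·dn v − m·sn u·sn v·cn u·cn v)/D = 0.912460606428235/0.9940189406868641 = 0.9179509253593573

sn(u+v)=0.6970317 cn(u+v)=0.7170404 dn(u+v)=0.9179509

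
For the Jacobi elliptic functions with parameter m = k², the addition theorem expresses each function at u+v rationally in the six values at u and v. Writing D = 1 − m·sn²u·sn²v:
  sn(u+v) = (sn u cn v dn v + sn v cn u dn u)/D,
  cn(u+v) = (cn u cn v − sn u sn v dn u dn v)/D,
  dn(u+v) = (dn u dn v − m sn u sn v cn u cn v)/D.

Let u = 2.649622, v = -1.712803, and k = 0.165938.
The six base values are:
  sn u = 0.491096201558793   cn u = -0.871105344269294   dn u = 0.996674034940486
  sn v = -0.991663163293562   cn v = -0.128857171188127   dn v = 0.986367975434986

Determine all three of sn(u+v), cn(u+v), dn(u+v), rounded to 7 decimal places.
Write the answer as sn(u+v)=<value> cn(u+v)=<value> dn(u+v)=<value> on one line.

m = k² = 0.027535419844
D = 1 − m·sn²u·sn²v = 0.9934693980307852
sn(u+v) = (sn u·cn v·dn v + sn v·cn u·dn u)/D = 0.7985513538312729/0.9934693980307852 = 0.8038006559780594
cn(u+v) = (cn u·cn v − sn u·sn v·dn u·dn v)/D = 0.5910136886044957/0.9934693980307852 = 0.5948987354577596
dn(u+v) = (dn u·dn v − m·sn u·sn v·cn u·cn v)/D = 0.9845925760775698/0.9934693980307852 = 0.9910648259817458

sn(u+v)=0.8038007 cn(u+v)=0.5948987 dn(u+v)=0.9910648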